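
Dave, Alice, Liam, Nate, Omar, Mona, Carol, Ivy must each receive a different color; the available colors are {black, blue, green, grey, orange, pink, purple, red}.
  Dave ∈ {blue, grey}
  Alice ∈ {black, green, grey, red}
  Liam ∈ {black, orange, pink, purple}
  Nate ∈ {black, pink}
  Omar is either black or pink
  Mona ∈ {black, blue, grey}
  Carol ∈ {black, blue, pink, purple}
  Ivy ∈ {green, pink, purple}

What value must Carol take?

The 8 variables draw from only 8 values {black, blue, green, grey, orange, pink, purple, red}, so each is used; only Liam can be orange, hence Liam = orange.
The 7 still-open variables together cover exactly {black, blue, green, grey, pink, purple, red} — 7 values for 7 variables — and red appears only in Alice's list, so Alice = red.
The 6 still-open variables draw from only 6 values {black, blue, green, grey, pink, purple}, so each is used; only Ivy can be green, hence Ivy = green.
The 5 still-open variables draw from only 5 values {black, blue, grey, pink, purple}, so each is used; only Carol can be purple, hence Carol = purple.

purple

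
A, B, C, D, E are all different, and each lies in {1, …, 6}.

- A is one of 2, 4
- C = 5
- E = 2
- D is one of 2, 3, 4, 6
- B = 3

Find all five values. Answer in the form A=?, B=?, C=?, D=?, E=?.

B's domain is down to {3}, so B = 3. Eliminate 3 elsewhere: D.
C must be 5 (only option left).
E must be 2 (only option left). Strike 2 from A, D.
A has just one choice, so A = 4. Strike 4 from D.
D has just one choice, so D = 6.

A=4, B=3, C=5, D=6, E=2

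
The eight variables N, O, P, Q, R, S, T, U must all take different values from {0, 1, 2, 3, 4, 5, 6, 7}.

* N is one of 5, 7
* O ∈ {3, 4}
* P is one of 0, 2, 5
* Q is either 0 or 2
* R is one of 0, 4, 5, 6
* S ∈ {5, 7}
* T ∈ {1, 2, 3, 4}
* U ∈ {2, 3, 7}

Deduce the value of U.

3

The 8 variables draw from only 8 values {0, 1, 2, 3, 4, 5, 6, 7}, so each is used; only T can be 1, hence T = 1.
Among the 7 still-open variables, 6 fits only R (and all 7 values in {0, 2, 3, 4, 5, 6, 7} must be used), so R = 6.
The 6 still-open variables together cover exactly {0, 2, 3, 4, 5, 7} — 6 values for 6 variables — and 4 appears only in O's list, so O = 4.
The 5 still-open variables together cover exactly {0, 2, 3, 5, 7} — 5 values for 5 variables — and 3 appears only in U's list, so U = 3.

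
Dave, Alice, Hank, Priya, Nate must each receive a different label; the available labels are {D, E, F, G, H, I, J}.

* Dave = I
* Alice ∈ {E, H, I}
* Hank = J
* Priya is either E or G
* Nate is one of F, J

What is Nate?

F

Dave has just one choice, so Dave = I. Eliminate I elsewhere: Alice.
That leaves Hank = J. Eliminate J elsewhere: Nate.
So Nate = F.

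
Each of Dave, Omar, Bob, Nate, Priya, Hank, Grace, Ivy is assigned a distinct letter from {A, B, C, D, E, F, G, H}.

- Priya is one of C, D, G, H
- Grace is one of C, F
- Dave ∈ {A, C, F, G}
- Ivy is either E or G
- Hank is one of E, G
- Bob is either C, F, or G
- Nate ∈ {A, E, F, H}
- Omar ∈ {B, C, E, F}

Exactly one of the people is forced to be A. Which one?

The 8 variables together cover exactly {A, B, C, D, E, F, G, H} — 8 values for 8 variables — and B appears only in Omar's list, so Omar = B.
The 7 still-open variables together cover exactly {A, C, D, E, F, G, H} — 7 values for 7 variables — and D appears only in Priya's list, so Priya = D.
Among the 6 still-open variables, H fits only Nate (and all 6 values in {A, C, E, F, G, H} must be used), so Nate = H.
The 5 still-open variables draw from only 5 values {A, C, E, F, G}, so each is used; only Dave can be A, hence Dave = A.

Dave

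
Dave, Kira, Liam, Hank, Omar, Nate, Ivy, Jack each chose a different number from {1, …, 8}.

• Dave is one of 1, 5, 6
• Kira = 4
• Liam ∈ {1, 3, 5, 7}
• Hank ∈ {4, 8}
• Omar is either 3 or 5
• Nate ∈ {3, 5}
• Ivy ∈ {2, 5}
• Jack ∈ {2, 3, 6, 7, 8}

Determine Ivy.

2

Kira has just one choice, so Kira = 4. Eliminate 4 elsewhere: Hank.
Hank has just one choice, so Hank = 8. Strike 8 from Jack.
The 2 variables Omar and Nate are confined to {3, 5}, which locks those values in; drop them from Dave, Liam, Ivy, Jack.
So Ivy = 2.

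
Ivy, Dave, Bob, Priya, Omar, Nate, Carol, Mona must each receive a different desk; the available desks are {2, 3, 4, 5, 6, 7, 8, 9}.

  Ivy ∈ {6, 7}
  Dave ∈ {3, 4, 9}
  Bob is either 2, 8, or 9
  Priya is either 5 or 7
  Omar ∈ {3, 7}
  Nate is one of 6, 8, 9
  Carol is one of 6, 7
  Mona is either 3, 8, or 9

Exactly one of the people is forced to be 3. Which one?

Omar

The 8 variables together cover exactly {2, 3, 4, 5, 6, 7, 8, 9} — 8 values for 8 variables — and 2 appears only in Bob's list, so Bob = 2.
The 7 still-open variables draw from only 7 values {3, 4, 5, 6, 7, 8, 9}, so each is used; only Dave can be 4, hence Dave = 4.
Among the 6 still-open variables, 5 fits only Priya (and all 6 values in {3, 5, 6, 7, 8, 9} must be used), so Priya = 5.
Ivy and Carol between them cover only {6, 7} — a naked pair. Remove those values from Omar, Nate.
So 3 goes to Omar.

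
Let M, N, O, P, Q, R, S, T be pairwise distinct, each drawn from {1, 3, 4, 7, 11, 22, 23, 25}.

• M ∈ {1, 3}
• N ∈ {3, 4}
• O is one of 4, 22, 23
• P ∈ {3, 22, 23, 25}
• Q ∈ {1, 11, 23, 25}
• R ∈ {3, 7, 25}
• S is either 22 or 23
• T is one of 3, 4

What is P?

The 8 variables together cover exactly {1, 3, 4, 7, 11, 22, 23, 25} — 8 values for 8 variables — and 7 appears only in R's list, so R = 7.
Among the 7 still-open variables, 11 fits only Q (and all 7 values in {1, 3, 4, 11, 22, 23, 25} must be used), so Q = 11.
The 6 still-open variables draw from only 6 values {1, 3, 4, 22, 23, 25}, so each is used; only M can be 1, hence M = 1.
The 5 still-open variables draw from only 5 values {3, 4, 22, 23, 25}, so each is used; only P can be 25, hence P = 25.

25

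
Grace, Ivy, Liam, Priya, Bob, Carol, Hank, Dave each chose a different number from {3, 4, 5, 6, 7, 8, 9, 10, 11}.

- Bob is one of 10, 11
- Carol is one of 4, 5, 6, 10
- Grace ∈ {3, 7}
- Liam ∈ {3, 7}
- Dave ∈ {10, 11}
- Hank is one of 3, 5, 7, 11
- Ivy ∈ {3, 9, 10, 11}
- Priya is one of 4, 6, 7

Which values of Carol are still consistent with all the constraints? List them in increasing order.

4, 6

The 8 variables draw from only 8 values {3, 4, 5, 6, 7, 9, 10, 11}, so each is used; only Ivy can be 9, hence Ivy = 9.
The 2 variables Grace and Liam are confined to {3, 7}, which locks those values in; drop them from Priya, Hank.
The 2 variables Bob and Dave are confined to {10, 11}, which locks those values in; drop them from Carol, Hank.
Hank must be 5 (only option left). Strike 5 from Carol.
No further eliminations apply; Carol can still be any of 4, 6.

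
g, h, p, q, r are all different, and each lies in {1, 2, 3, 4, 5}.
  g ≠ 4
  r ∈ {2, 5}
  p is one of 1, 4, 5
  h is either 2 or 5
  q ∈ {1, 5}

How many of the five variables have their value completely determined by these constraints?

3

The 5 variables together cover exactly {1, 2, 3, 4, 5} — 5 values for 5 variables — and 3 appears only in g's list, so g = 3.
Among the 4 still-open variables, 4 fits only p (and all 4 values in {1, 2, 4, 5} must be used), so p = 4.
The 3 still-open variables draw from only 3 values {1, 2, 5}, so each is used; only q can be 1, hence q = 1.
Determined: g=3, p=4, q=1. The other variables each still have more than one consistent value. That makes 3.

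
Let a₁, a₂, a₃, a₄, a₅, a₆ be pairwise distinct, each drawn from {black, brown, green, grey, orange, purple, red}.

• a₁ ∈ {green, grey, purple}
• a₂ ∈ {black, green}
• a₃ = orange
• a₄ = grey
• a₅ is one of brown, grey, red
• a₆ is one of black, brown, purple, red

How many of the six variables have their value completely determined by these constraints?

a₃ has just one choice, so a₃ = orange.
a₄'s domain is down to {grey}, so a₄ = grey. Strike grey from a₁, a₅.
Determined: a₃=orange, a₄=grey. The other variables each still have more than one consistent value. That makes 2.

2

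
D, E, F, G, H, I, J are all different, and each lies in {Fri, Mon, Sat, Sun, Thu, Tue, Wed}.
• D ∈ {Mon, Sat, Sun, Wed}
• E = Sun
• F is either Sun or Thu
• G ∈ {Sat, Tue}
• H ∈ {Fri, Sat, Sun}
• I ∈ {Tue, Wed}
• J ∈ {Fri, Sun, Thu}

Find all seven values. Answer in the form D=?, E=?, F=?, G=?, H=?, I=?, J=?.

D=Mon, E=Sun, F=Thu, G=Tue, H=Sat, I=Wed, J=Fri

E must be Sun (only option left). Eliminate Sun elsewhere: D, F, H, J.
F's domain is down to {Thu}, so F = Thu. Eliminate Thu elsewhere: J.
J has just one choice, so J = Fri. Remove Fri from H.
H's domain is down to {Sat}, so H = Sat. Eliminate Sat elsewhere: D, G.
G's domain is down to {Tue}, so G = Tue. So I can't be Tue.
That leaves I = Wed. Remove Wed from D.
D must be Mon (only option left).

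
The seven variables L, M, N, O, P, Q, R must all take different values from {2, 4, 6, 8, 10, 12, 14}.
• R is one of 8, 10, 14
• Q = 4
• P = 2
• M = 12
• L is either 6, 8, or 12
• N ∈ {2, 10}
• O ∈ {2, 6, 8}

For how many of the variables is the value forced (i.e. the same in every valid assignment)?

5

M has just one choice, so M = 12. Strike 12 from L.
P must be 2 (only option left). Strike 2 from N, O.
Q's domain is down to {4}, so Q = 4.
N must be 10 (only option left). Eliminate 10 elsewhere: R.
The 3 still-open variables draw from only 3 values {6, 8, 14}, so each is used; only R can be 14, hence R = 14.
Determined: M=12, N=10, P=2, Q=4, R=14. The other variables each still have more than one consistent value. That makes 5.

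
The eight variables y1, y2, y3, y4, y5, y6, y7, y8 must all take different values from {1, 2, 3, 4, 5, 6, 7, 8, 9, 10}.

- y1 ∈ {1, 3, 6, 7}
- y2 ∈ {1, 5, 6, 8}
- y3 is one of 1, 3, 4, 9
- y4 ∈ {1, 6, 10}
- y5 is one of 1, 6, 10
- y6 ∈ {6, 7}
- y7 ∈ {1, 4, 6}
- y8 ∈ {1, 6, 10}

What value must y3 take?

The 3 variables y4, y5, y8 are confined to {1, 6, 10}, which locks those values in; drop them from y1, y2, y3, y6, y7.
y6 must be 7 (only option left). Strike 7 from y1.
That leaves y7 = 4. Eliminate 4 elsewhere: y3.
y1 has just one choice, so y1 = 3. So y3 can't be 3.
So y3 = 9.

9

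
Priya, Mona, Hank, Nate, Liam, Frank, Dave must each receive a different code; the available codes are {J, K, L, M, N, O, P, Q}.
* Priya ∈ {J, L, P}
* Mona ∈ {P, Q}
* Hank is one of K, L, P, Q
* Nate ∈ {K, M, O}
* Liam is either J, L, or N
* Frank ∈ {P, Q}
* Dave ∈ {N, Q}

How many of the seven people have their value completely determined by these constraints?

The 2 variables Mona and Frank are confined to {P, Q}, which locks those values in; drop them from Priya, Hank, Dave.
Dave must be N (only option left). Strike N from Liam.
The 2 variables Priya and Liam are confined to {J, L}, which locks those values in; drop them from Hank.
Hank has just one choice, so Hank = K. Remove K from Nate.
Determined: Hank=K, Dave=N. The other people each still have more than one consistent value. That makes 2.

2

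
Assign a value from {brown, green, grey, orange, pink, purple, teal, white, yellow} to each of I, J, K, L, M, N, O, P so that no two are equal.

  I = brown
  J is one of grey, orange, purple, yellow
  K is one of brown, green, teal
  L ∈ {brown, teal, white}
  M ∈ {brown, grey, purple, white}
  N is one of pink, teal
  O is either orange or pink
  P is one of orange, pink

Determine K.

I's domain is down to {brown}, so I = brown. So K, L, M can't be brown.
The 2 variables O and P are confined to {orange, pink}, which locks those values in; drop them from J, N.
N's domain is down to {teal}, so N = teal. So K, L can't be teal.
So K = green.

green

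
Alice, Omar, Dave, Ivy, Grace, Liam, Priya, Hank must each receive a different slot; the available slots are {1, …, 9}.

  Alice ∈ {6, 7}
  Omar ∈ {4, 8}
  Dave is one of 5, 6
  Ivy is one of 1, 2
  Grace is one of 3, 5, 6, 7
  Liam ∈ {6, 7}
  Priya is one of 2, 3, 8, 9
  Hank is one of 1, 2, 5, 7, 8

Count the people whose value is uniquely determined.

Alice and Liam between them cover only {6, 7} — a naked pair. Remove those values from Dave, Grace, Hank.
Dave's domain is down to {5}, so Dave = 5. Strike 5 from Grace, Hank.
Grace must be 3 (only option left). Eliminate 3 elsewhere: Priya.
Determined: Dave=5, Grace=3. The other people each still have more than one consistent value. That makes 2.

2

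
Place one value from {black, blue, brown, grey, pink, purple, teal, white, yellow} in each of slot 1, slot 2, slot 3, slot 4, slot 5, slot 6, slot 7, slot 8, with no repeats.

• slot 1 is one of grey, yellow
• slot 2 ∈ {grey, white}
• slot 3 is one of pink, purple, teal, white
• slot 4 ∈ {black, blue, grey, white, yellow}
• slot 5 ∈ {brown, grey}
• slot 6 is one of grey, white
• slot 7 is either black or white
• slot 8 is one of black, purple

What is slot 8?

The 2 variables slot 2 and slot 6 are confined to {grey, white}, which locks those values in; drop them from slot 1, slot 3, slot 4, slot 5, slot 7.
That leaves slot 1 = yellow. Strike yellow from slot 4.
slot 5's domain is down to {brown}, so slot 5 = brown.
slot 7's domain is down to {black}, so slot 7 = black. Remove black from slot 4, slot 8.
So slot 8 = purple.

purple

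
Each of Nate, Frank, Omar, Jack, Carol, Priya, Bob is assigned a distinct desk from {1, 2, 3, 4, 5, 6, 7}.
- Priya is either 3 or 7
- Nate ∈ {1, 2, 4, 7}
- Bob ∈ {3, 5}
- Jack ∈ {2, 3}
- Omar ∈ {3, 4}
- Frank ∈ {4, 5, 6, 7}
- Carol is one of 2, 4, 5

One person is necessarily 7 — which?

Priya

The 7 variables draw from only 7 values {1, 2, 3, 4, 5, 6, 7}, so each is used; only Nate can be 1, hence Nate = 1.
Among the 6 still-open variables, 6 fits only Frank (and all 6 values in {2, 3, 4, 5, 6, 7} must be used), so Frank = 6.
Among the 5 still-open variables, 7 fits only Priya (and all 5 values in {2, 3, 4, 5, 7} must be used), so Priya = 7.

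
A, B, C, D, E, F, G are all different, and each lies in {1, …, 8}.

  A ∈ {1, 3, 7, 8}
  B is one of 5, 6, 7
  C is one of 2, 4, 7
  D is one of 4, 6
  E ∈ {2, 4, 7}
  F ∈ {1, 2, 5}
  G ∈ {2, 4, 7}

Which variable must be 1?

C, E, G between them cover only {2, 4, 7} — a naked triple. Remove those values from A, B, D, F.
D's domain is down to {6}, so D = 6. Strike 6 from B.
B must be 5 (only option left). So F can't be 5.
So 1 goes to F.

F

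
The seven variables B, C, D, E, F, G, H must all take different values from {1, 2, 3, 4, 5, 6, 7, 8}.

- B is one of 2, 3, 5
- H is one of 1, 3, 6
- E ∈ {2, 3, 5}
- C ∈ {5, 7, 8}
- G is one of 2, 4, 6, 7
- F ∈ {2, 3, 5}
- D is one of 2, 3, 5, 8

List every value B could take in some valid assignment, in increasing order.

2, 3, 5

B, E, F share exactly the 3 values {2, 3, 5}; by pigeonhole those values go to them, so strike 2, 3, 5 from C, D, G, H.
D must be 8 (only option left). Strike 8 from C.
C must be 7 (only option left). So G can't be 7.
No further eliminations apply; B can still be any of 2, 3, 5.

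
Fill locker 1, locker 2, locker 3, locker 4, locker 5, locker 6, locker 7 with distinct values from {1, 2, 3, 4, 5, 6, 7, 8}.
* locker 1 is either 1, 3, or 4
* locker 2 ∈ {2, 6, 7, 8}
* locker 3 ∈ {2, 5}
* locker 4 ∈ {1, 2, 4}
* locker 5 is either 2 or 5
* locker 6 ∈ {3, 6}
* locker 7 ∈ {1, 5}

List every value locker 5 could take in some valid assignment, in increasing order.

2, 5

locker 3 and locker 5 between them cover only {2, 5} — a naked pair. Remove those values from locker 2, locker 4, locker 7.
locker 7 has just one choice, so locker 7 = 1. Remove 1 from locker 1, locker 4.
That leaves locker 4 = 4. So locker 1 can't be 4.
That leaves locker 1 = 3. So locker 6 can't be 3.
locker 6's domain is down to {6}, so locker 6 = 6. So locker 2 can't be 6.
No further eliminations apply; locker 5 can still be any of 2, 5.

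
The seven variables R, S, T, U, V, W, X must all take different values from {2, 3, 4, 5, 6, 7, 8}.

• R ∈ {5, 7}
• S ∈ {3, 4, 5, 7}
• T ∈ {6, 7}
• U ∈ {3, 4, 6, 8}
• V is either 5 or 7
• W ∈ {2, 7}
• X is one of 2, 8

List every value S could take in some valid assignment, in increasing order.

3, 4

The 2 variables R and V are confined to {5, 7}, which locks those values in; drop them from S, T, W.
T must be 6 (only option left). So U can't be 6.
W must be 2 (only option left). Strike 2 from X.
That leaves X = 8. So U can't be 8.
No further eliminations apply; S can still be any of 3, 4.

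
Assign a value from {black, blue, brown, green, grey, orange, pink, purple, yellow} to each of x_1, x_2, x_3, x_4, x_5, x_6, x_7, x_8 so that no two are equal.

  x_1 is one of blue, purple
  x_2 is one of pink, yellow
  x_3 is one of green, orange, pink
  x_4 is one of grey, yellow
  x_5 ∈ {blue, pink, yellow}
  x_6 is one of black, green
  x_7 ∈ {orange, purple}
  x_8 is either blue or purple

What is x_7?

The 8 variables draw from only 8 values {black, blue, green, grey, orange, pink, purple, yellow}, so each is used; only x_6 can be black, hence x_6 = black.
Among the 7 still-open variables, green fits only x_3 (and all 7 values in {blue, green, grey, orange, pink, purple, yellow} must be used), so x_3 = green.
The 6 still-open variables together cover exactly {blue, grey, orange, pink, purple, yellow} — 6 values for 6 variables — and grey appears only in x_4's list, so x_4 = grey.
The 5 still-open variables draw from only 5 values {blue, orange, pink, purple, yellow}, so each is used; only x_7 can be orange, hence x_7 = orange.

orange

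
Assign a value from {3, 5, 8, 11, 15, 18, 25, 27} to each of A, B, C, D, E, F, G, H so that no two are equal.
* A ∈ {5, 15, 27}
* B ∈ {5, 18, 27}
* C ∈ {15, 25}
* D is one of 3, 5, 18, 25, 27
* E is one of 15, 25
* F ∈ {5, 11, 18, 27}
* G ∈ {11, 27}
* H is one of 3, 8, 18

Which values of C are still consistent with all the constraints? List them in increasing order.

15, 25

Among the 8 variables, 8 fits only H (and all 8 values in {3, 5, 8, 11, 15, 18, 25, 27} must be used), so H = 8.
The 7 still-open variables together cover exactly {3, 5, 11, 15, 18, 25, 27} — 7 values for 7 variables — and 3 appears only in D's list, so D = 3.
The 2 variables C and E are confined to {15, 25}, which locks those values in; drop them from A.
No further eliminations apply; C can still be any of 15, 25.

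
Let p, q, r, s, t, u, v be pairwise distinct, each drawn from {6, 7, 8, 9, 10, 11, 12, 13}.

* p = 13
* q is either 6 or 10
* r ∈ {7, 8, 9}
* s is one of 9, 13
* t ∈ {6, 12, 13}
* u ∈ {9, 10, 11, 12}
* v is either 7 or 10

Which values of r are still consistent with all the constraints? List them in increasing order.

p's domain is down to {13}, so p = 13. Strike 13 from s, t.
That leaves s = 9. Strike 9 from r, u.
No further eliminations apply; r can still be any of 7, 8.

7, 8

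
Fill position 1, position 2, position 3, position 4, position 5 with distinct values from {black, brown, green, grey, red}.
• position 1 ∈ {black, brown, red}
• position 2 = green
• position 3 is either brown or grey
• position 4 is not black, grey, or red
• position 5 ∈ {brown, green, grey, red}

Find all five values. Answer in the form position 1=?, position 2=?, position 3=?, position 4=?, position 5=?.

position 2's domain is down to {green}, so position 2 = green. So position 4, position 5 can't be green.
position 4 has just one choice, so position 4 = brown. Strike brown from position 1, position 3, position 5.
position 3 must be grey (only option left). So position 5 can't be grey.
position 5 must be red (only option left). Strike red from position 1.
position 1 has just one choice, so position 1 = black.

position 1=black, position 2=green, position 3=grey, position 4=brown, position 5=red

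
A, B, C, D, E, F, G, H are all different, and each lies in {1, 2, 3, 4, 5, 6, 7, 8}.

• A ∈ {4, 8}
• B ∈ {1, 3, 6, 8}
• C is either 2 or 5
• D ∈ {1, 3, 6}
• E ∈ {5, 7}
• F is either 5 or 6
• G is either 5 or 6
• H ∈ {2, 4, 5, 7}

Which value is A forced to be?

8

F and G between them cover only {5, 6} — a naked pair. Remove those values from B, C, D, E, H.
That leaves C = 2. Eliminate 2 elsewhere: H.
E has just one choice, so E = 7. Remove 7 from H.
That leaves H = 4. Eliminate 4 elsewhere: A.
So A = 8.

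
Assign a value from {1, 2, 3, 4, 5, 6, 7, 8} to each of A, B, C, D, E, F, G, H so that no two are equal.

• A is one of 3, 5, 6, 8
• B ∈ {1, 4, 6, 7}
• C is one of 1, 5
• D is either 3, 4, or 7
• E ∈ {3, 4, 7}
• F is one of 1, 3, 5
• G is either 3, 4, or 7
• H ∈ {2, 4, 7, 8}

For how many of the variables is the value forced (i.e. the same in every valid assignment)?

3

The 8 variables together cover exactly {1, 2, 3, 4, 5, 6, 7, 8} — 8 values for 8 variables — and 2 appears only in H's list, so H = 2.
The 7 still-open variables together cover exactly {1, 3, 4, 5, 6, 7, 8} — 7 values for 7 variables — and 8 appears only in A's list, so A = 8.
The 6 still-open variables draw from only 6 values {1, 3, 4, 5, 6, 7}, so each is used; only B can be 6, hence B = 6.
The 3 variables D, E, G are confined to {3, 4, 7}, which locks those values in; drop them from F.
Determined: A=8, B=6, H=2. The other variables each still have more than one consistent value. That makes 3.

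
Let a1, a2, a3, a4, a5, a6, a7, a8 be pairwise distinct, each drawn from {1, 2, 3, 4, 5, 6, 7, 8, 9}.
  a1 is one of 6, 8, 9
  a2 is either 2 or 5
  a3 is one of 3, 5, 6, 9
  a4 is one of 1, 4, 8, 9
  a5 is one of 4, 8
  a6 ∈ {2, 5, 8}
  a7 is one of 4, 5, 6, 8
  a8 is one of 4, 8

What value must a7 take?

6

The 8 variables draw from only 8 values {1, 2, 3, 4, 5, 6, 8, 9}, so each is used; only a4 can be 1, hence a4 = 1.
The 7 still-open variables draw from only 7 values {2, 3, 4, 5, 6, 8, 9}, so each is used; only a3 can be 3, hence a3 = 3.
Among the 6 still-open variables, 9 fits only a1 (and all 6 values in {2, 4, 5, 6, 8, 9} must be used), so a1 = 9.
The 5 still-open variables together cover exactly {2, 4, 5, 6, 8} — 5 values for 5 variables — and 6 appears only in a7's list, so a7 = 6.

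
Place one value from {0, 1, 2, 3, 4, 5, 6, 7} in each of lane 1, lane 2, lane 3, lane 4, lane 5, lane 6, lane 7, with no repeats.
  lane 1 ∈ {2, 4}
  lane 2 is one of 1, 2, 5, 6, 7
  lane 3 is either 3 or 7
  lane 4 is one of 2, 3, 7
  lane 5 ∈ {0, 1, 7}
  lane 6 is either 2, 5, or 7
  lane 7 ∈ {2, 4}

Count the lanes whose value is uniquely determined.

1

lane 1 and lane 7 share exactly the 2 values {2, 4}; by pigeonhole those values go to them, so strike 2, 4 from lane 2, lane 4, lane 6.
The 2 variables lane 3 and lane 4 are confined to {3, 7}, which locks those values in; drop them from lane 2, lane 5, lane 6.
lane 6 must be 5 (only option left). Strike 5 from lane 2.
Determined: lane 6=5. The other lanes each still have more than one consistent value. That makes 1.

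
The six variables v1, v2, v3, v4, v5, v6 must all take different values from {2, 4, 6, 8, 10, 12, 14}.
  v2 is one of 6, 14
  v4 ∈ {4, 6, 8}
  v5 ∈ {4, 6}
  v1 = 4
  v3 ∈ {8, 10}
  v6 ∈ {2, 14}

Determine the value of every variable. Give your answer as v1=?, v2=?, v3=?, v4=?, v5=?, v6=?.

v1 must be 4 (only option left). Eliminate 4 elsewhere: v4, v5.
v5 has just one choice, so v5 = 6. Remove 6 from v2, v4.
v2 must be 14 (only option left). Strike 14 from v6.
That leaves v4 = 8. Eliminate 8 elsewhere: v3.
v6 has just one choice, so v6 = 2.
That leaves v3 = 10.

v1=4, v2=14, v3=10, v4=8, v5=6, v6=2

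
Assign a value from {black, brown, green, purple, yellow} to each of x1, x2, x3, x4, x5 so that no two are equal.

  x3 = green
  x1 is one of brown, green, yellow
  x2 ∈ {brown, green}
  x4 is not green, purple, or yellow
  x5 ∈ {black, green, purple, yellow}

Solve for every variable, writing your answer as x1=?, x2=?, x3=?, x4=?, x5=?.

x1=yellow, x2=brown, x3=green, x4=black, x5=purple

x3's domain is down to {green}, so x3 = green. Strike green from x1, x2, x5.
x2 has just one choice, so x2 = brown. Eliminate brown elsewhere: x1, x4.
That leaves x4 = black. Strike black from x5.
x1 must be yellow (only option left). Remove yellow from x5.
That leaves x5 = purple.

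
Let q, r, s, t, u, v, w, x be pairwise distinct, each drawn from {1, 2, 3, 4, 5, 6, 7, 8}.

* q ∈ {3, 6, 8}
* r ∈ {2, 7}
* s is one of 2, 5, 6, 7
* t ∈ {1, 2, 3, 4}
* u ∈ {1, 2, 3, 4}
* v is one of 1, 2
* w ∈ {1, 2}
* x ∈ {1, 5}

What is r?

The 8 variables draw from only 8 values {1, 2, 3, 4, 5, 6, 7, 8}, so each is used; only q can be 8, hence q = 8.
The 7 still-open variables together cover exactly {1, 2, 3, 4, 5, 6, 7} — 7 values for 7 variables — and 6 appears only in s's list, so s = 6.
The 6 still-open variables draw from only 6 values {1, 2, 3, 4, 5, 7}, so each is used; only x can be 5, hence x = 5.
The 5 still-open variables together cover exactly {1, 2, 3, 4, 7} — 5 values for 5 variables — and 7 appears only in r's list, so r = 7.

7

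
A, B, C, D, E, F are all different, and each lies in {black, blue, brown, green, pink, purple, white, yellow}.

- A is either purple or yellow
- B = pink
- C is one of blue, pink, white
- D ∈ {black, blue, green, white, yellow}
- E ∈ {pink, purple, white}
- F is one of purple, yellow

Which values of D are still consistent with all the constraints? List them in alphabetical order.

B must be pink (only option left). Remove pink from C, E.
A and F share exactly the 2 values {purple, yellow}; by pigeonhole those values go to them, so strike purple, yellow from D, E.
E has just one choice, so E = white. Strike white from C, D.
That leaves C = blue. Remove blue from D.
No further eliminations apply; D can still be any of black, green.

black, green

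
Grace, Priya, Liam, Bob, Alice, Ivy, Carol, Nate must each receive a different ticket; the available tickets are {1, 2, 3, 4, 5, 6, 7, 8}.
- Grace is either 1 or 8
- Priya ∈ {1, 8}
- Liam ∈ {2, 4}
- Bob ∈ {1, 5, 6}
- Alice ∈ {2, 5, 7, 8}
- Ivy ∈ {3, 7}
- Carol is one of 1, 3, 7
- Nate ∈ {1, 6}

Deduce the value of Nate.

6

The 8 variables draw from only 8 values {1, 2, 3, 4, 5, 6, 7, 8}, so each is used; only Liam can be 4, hence Liam = 4.
Among the 7 still-open variables, 2 fits only Alice (and all 7 values in {1, 2, 3, 5, 6, 7, 8} must be used), so Alice = 2.
The 6 still-open variables together cover exactly {1, 3, 5, 6, 7, 8} — 6 values for 6 variables — and 5 appears only in Bob's list, so Bob = 5.
The 5 still-open variables draw from only 5 values {1, 3, 6, 7, 8}, so each is used; only Nate can be 6, hence Nate = 6.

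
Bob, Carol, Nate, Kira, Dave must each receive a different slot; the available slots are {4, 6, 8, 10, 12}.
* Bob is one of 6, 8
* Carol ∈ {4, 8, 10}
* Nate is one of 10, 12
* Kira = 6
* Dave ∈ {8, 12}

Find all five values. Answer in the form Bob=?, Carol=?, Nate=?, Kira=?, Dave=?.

Bob=8, Carol=4, Nate=10, Kira=6, Dave=12

Kira must be 6 (only option left). Remove 6 from Bob.
Bob must be 8 (only option left). Remove 8 from Carol, Dave.
Dave's domain is down to {12}, so Dave = 12. So Nate can't be 12.
That leaves Nate = 10. Eliminate 10 elsewhere: Carol.
Carol must be 4 (only option left).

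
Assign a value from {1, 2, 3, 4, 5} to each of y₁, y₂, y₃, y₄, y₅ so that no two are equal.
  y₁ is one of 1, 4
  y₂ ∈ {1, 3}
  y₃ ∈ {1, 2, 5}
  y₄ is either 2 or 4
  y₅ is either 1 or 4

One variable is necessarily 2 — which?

The 5 variables draw from only 5 values {1, 2, 3, 4, 5}, so each is used; only y₂ can be 3, hence y₂ = 3.
The 4 still-open variables draw from only 4 values {1, 2, 4, 5}, so each is used; only y₃ can be 5, hence y₃ = 5.
Among the 3 still-open variables, 2 fits only y₄ (and all 3 values in {1, 2, 4} must be used), so y₄ = 2.

y₄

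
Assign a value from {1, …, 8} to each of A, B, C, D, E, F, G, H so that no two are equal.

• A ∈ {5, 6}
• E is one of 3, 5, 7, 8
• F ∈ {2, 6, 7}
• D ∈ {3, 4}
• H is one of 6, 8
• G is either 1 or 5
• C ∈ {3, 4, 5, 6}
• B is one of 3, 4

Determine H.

8

The 8 variables together cover exactly {1, 2, 3, 4, 5, 6, 7, 8} — 8 values for 8 variables — and 1 appears only in G's list, so G = 1.
The 7 still-open variables draw from only 7 values {2, 3, 4, 5, 6, 7, 8}, so each is used; only F can be 2, hence F = 2.
The 6 still-open variables together cover exactly {3, 4, 5, 6, 7, 8} — 6 values for 6 variables — and 7 appears only in E's list, so E = 7.
Among the 5 still-open variables, 8 fits only H (and all 5 values in {3, 4, 5, 6, 8} must be used), so H = 8.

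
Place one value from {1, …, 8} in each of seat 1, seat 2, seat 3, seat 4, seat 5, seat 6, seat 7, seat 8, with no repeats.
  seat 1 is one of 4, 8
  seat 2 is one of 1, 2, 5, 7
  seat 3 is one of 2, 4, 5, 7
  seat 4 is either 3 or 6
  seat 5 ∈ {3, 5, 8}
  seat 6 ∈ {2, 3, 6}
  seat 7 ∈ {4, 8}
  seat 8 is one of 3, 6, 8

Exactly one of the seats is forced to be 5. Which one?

The 8 variables together cover exactly {1, 2, 3, 4, 5, 6, 7, 8} — 8 values for 8 variables — and 1 appears only in seat 2's list, so seat 2 = 1.
The 7 still-open variables draw from only 7 values {2, 3, 4, 5, 6, 7, 8}, so each is used; only seat 3 can be 7, hence seat 3 = 7.
The 6 still-open variables draw from only 6 values {2, 3, 4, 5, 6, 8}, so each is used; only seat 6 can be 2, hence seat 6 = 2.
Among the 5 still-open variables, 5 fits only seat 5 (and all 5 values in {3, 4, 5, 6, 8} must be used), so seat 5 = 5.

seat 5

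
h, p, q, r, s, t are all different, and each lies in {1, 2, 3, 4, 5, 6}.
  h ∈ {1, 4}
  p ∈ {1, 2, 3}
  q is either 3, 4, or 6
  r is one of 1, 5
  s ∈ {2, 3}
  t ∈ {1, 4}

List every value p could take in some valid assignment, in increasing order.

The 6 variables together cover exactly {1, 2, 3, 4, 5, 6} — 6 values for 6 variables — and 5 appears only in r's list, so r = 5.
The 5 still-open variables together cover exactly {1, 2, 3, 4, 6} — 5 values for 5 variables — and 6 appears only in q's list, so q = 6.
h and t between them cover only {1, 4} — a naked pair. Remove those values from p.
No further eliminations apply; p can still be any of 2, 3.

2, 3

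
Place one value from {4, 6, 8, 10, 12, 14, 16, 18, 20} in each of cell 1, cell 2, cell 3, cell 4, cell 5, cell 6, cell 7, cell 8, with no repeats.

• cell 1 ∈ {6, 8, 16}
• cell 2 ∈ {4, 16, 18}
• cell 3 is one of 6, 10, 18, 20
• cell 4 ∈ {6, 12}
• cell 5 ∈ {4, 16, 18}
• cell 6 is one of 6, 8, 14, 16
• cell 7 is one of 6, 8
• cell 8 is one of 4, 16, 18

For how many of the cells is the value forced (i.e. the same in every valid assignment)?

cell 2, cell 5, cell 8 between them cover only {4, 16, 18} — a naked triple. Remove those values from cell 1, cell 3, cell 6.
cell 1 and cell 7 between them cover only {6, 8} — a naked pair. Remove those values from cell 3, cell 4, cell 6.
cell 4 must be 12 (only option left).
That leaves cell 6 = 14.
Determined: cell 4=12, cell 6=14. The other cells each still have more than one consistent value. That makes 2.

2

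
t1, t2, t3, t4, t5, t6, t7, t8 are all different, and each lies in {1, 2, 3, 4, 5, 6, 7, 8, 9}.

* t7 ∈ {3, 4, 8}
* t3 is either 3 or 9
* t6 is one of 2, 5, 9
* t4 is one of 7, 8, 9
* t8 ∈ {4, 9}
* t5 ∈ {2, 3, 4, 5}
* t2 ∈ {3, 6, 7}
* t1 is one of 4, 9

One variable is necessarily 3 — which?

The 8 variables together cover exactly {2, 3, 4, 5, 6, 7, 8, 9} — 8 values for 8 variables — and 6 appears only in t2's list, so t2 = 6.
The 7 still-open variables together cover exactly {2, 3, 4, 5, 7, 8, 9} — 7 values for 7 variables — and 7 appears only in t4's list, so t4 = 7.
The 6 still-open variables draw from only 6 values {2, 3, 4, 5, 8, 9}, so each is used; only t7 can be 8, hence t7 = 8.
t1 and t8 between them cover only {4, 9} — a naked pair. Remove those values from t3, t5, t6.
So 3 goes to t3.

t3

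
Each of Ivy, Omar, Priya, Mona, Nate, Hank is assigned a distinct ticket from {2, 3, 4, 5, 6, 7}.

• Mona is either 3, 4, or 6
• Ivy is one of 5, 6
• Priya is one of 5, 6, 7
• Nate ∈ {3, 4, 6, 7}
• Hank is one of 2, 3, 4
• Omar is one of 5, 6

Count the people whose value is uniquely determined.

The 6 variables draw from only 6 values {2, 3, 4, 5, 6, 7}, so each is used; only Hank can be 2, hence Hank = 2.
Ivy and Omar between them cover only {5, 6} — a naked pair. Remove those values from Priya, Mona, Nate.
Priya must be 7 (only option left). Eliminate 7 elsewhere: Nate.
Determined: Priya=7, Hank=2. The other people each still have more than one consistent value. That makes 2.

2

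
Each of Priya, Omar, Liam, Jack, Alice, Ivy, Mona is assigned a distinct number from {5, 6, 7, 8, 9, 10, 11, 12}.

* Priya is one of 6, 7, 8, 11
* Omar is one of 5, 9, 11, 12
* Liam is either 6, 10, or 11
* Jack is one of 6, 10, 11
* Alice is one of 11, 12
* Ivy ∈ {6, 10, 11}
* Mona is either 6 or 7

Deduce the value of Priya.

Liam, Jack, Ivy between them cover only {6, 10, 11} — a naked triple. Remove those values from Priya, Omar, Alice, Mona.
Alice has just one choice, so Alice = 12. Strike 12 from Omar.
Mona's domain is down to {7}, so Mona = 7. So Priya can't be 7.
So Priya = 8.

8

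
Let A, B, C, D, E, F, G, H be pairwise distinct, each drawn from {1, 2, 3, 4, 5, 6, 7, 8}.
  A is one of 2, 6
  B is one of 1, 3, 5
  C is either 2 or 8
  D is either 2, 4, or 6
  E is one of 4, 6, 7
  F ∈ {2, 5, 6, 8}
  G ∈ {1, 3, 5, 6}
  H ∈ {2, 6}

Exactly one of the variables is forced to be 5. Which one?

F

Among the 8 variables, 7 fits only E (and all 8 values in {1, 2, 3, 4, 5, 6, 7, 8} must be used), so E = 7.
Among the 7 still-open variables, 4 fits only D (and all 7 values in {1, 2, 3, 4, 5, 6, 8} must be used), so D = 4.
A and H share exactly the 2 values {2, 6}; by pigeonhole those values go to them, so strike 2, 6 from C, F, G.
C has just one choice, so C = 8. Strike 8 from F.
So 5 goes to F.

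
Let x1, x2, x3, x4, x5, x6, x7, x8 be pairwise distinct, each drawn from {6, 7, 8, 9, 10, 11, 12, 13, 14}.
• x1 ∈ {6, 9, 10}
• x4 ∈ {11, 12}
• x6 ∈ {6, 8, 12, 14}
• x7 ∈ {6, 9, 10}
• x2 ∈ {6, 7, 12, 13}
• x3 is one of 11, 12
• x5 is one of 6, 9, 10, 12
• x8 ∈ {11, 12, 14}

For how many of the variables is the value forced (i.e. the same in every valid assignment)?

The 2 variables x3 and x4 are confined to {11, 12}, which locks those values in; drop them from x2, x5, x6, x8.
That leaves x8 = 14. Remove 14 from x6.
The 3 variables x1, x5, x7 are confined to {6, 9, 10}, which locks those values in; drop them from x2, x6.
That leaves x6 = 8.
Determined: x6=8, x8=14. The other variables each still have more than one consistent value. That makes 2.

2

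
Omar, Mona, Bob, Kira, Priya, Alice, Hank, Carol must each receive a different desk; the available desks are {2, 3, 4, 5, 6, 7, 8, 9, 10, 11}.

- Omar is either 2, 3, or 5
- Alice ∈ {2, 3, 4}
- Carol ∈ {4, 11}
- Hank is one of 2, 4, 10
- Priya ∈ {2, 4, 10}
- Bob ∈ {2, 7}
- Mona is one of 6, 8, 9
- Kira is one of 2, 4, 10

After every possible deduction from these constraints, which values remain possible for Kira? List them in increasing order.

2, 4, 10

The 3 variables Kira, Priya, Hank are confined to {2, 4, 10}, which locks those values in; drop them from Omar, Bob, Alice, Carol.
That leaves Bob = 7.
That leaves Alice = 3. Remove 3 from Omar.
Carol must be 11 (only option left).
That leaves Omar = 5.
No further eliminations apply; Kira can still be any of 2, 4, 10.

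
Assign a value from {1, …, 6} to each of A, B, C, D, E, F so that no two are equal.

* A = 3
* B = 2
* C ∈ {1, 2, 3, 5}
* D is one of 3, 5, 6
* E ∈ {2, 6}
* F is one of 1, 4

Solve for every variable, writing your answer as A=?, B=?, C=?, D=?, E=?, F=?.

A=3, B=2, C=1, D=5, E=6, F=4

A has just one choice, so A = 3. Strike 3 from C, D.
That leaves B = 2. Eliminate 2 elsewhere: C, E.
E's domain is down to {6}, so E = 6. So D can't be 6.
D must be 5 (only option left). Strike 5 from C.
That leaves C = 1. Strike 1 from F.
That leaves F = 4.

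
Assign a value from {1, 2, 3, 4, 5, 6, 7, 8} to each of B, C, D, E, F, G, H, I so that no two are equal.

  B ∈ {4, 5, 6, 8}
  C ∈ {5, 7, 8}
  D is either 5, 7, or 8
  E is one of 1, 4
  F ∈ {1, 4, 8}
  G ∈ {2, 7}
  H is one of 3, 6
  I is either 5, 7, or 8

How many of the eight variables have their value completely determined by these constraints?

3

The 8 variables draw from only 8 values {1, 2, 3, 4, 5, 6, 7, 8}, so each is used; only G can be 2, hence G = 2.
The 7 still-open variables together cover exactly {1, 3, 4, 5, 6, 7, 8} — 7 values for 7 variables — and 3 appears only in H's list, so H = 3.
The 6 still-open variables together cover exactly {1, 4, 5, 6, 7, 8} — 6 values for 6 variables — and 6 appears only in B's list, so B = 6.
C, D, I share exactly the 3 values {5, 7, 8}; by pigeonhole those values go to them, so strike 5, 7, 8 from F.
Determined: B=6, G=2, H=3. The other variables each still have more than one consistent value. That makes 3.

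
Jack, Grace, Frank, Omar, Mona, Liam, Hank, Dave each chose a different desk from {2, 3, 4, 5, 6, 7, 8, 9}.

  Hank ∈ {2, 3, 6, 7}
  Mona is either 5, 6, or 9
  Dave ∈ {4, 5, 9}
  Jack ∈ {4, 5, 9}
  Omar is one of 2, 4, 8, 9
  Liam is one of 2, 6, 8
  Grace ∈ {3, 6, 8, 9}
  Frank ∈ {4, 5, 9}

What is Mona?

6

Among the 8 variables, 7 fits only Hank (and all 8 values in {2, 3, 4, 5, 6, 7, 8, 9} must be used), so Hank = 7.
The 7 still-open variables draw from only 7 values {2, 3, 4, 5, 6, 8, 9}, so each is used; only Grace can be 3, hence Grace = 3.
Jack, Frank, Dave between them cover only {4, 5, 9} — a naked triple. Remove those values from Omar, Mona.
So Mona = 6.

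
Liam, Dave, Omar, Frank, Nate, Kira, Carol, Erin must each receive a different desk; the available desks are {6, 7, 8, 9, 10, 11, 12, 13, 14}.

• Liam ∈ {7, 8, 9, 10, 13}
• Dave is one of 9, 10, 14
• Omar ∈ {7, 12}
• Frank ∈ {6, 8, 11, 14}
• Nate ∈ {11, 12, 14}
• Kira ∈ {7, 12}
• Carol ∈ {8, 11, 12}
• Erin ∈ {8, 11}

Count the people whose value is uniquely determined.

The 2 variables Omar and Kira are confined to {7, 12}, which locks those values in; drop them from Liam, Nate, Carol.
Carol and Erin share exactly the 2 values {8, 11}; by pigeonhole those values go to them, so strike 8, 11 from Liam, Frank, Nate.
That leaves Nate = 14. Remove 14 from Dave, Frank.
Frank must be 6 (only option left).
Determined: Frank=6, Nate=14. The other people each still have more than one consistent value. That makes 2.

2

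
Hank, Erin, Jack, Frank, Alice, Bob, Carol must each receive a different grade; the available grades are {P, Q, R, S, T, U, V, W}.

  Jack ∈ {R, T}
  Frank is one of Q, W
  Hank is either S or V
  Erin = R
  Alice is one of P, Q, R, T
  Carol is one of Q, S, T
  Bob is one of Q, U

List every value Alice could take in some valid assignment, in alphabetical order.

P, Q

Erin's domain is down to {R}, so Erin = R. Remove R from Jack, Alice.
Jack must be T (only option left). Strike T from Alice, Carol.
No further eliminations apply; Alice can still be any of P, Q.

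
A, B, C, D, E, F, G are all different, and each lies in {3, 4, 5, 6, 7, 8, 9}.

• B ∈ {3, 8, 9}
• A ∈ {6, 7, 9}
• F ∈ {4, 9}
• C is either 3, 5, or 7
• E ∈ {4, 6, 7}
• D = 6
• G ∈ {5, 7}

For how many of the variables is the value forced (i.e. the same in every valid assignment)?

4

D has just one choice, so D = 6. Eliminate 6 elsewhere: A, E.
The 6 still-open variables together cover exactly {3, 4, 5, 7, 8, 9} — 6 values for 6 variables — and 8 appears only in B's list, so B = 8.
The 5 still-open variables draw from only 5 values {3, 4, 5, 7, 9}, so each is used; only C can be 3, hence C = 3.
Among the 4 still-open variables, 5 fits only G (and all 4 values in {4, 5, 7, 9} must be used), so G = 5.
Determined: B=8, C=3, D=6, G=5. The other variables each still have more than one consistent value. That makes 4.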